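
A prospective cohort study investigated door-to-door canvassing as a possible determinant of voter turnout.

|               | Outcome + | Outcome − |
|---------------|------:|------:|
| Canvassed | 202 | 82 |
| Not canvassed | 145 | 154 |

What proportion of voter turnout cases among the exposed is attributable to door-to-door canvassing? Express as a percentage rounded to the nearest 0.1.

Cells: a = 202, b = 82, c = 145, d = 154.
Risk in exposed = 202/284 = 0.71127; risk in unexposed = 145/299 = 0.48495.
RR = 0.71127/0.48495 = 1.46668
AR% = (RR − 1)/RR × 100 = (1.46668 − 1)/1.46668 × 100 = 31.8189%

31.8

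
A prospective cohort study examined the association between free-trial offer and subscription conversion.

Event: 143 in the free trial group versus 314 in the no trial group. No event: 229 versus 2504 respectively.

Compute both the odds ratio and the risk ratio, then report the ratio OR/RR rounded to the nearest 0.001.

From the description: a = 143, b = 229, c = 314, d = 2504.
OR = (143·2504)/(229·314) = 358072/71906 = 4.97972
Risk in exposed = 143/372 = 0.38441; risk in unexposed = 314/2818 = 0.11143; RR = 3.44988
OR/RR = 4.97972 / 3.44988 = 1.44345
The outcome is not rare, so the OR lies further from 1 than the RR.

1.443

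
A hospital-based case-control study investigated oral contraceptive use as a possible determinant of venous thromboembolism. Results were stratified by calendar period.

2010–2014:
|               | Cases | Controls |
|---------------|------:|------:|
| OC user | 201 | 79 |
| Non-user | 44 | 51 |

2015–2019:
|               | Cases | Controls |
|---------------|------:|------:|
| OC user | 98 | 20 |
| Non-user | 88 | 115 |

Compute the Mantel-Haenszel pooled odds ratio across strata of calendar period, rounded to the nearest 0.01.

OR_MH = Σ(aᵢdᵢ/nᵢ) / Σ(bᵢcᵢ/nᵢ), where nᵢ is the stratum total.
Stratum 1 (2010–2014): n = 375; a·d/n = 201·51/375 = 27.3360; b·c/n = 79·44/375 = 9.2693
Stratum 2 (2015–2019): n = 321; a·d/n = 98·115/321 = 35.1090; b·c/n = 20·88/321 = 5.4829
OR_MH = (27.3360 + 35.1090) / (9.2693 + 5.4829) = 62.4450 / 14.7522 = 4.23293

4.23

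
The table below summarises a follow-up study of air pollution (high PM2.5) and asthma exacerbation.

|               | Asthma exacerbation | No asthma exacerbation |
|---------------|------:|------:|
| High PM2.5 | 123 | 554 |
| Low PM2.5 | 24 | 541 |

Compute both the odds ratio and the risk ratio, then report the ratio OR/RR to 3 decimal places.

1.170

Cells: a = 123, b = 554, c = 24, d = 541.
OR = (123·541)/(554·24) = 66543/13296 = 5.00474
Risk in exposed = 123/677 = 0.18168; risk in unexposed = 24/565 = 0.04248; RR = 4.27714
OR/RR = 5.00474 / 4.27714 = 1.17011
The outcome is not rare, so the OR lies further from 1 than the RR.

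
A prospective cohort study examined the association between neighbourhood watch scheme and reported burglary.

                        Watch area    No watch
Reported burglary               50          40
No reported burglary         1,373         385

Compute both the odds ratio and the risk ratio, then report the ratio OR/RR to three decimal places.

Reading the table with exposure as columns: a = 50 (Watch area, case), b = 1373 (Watch area, non-case), c = 40 (No watch, case), d = 385.
OR = (50·385)/(1373·40) = 19250/54920 = 0.35051
Risk in exposed = 50/1423 = 0.03514; risk in unexposed = 40/425 = 0.09412; RR = 0.37333
OR/RR = 0.35051 / 0.37333 = 0.93887
The outcome is rare in both groups, so OR ≈ RR (ratio near 1).

0.939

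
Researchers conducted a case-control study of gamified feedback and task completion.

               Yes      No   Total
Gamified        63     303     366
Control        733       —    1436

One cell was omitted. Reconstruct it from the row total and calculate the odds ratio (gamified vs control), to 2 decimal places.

The missing cell is in the unexposed row: 1436 − 733 = 703.
So a = 63, b = 303, c = 733, d = 703.
OR = (a·d)/(b·c) = (63 × 703) / (303 × 733) = 44289 / 222099 = 0.19941

0.20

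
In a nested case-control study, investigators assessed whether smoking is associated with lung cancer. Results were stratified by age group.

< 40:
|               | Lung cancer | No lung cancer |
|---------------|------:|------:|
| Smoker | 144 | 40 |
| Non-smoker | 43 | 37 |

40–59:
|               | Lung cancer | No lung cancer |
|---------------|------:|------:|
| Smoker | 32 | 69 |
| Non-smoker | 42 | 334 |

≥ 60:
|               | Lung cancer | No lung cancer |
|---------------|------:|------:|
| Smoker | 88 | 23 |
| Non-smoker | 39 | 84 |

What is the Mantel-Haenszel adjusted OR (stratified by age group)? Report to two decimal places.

OR_MH = Σ(aᵢdᵢ/nᵢ) / Σ(bᵢcᵢ/nᵢ), where nᵢ is the stratum total.
Stratum 1 (< 40): n = 264; a·d/n = 144·37/264 = 20.1818; b·c/n = 40·43/264 = 6.5152
Stratum 2 (40–59): n = 477; a·d/n = 32·334/477 = 22.4067; b·c/n = 69·42/477 = 6.0755
Stratum 3 (≥ 60): n = 234; a·d/n = 88·84/234 = 31.5897; b·c/n = 23·39/234 = 3.8333
OR_MH = (20.1818 + 22.4067 + 31.5897) / (6.5152 + 6.0755 + 3.8333) = 74.1783 / 16.4240 = 4.51647

4.52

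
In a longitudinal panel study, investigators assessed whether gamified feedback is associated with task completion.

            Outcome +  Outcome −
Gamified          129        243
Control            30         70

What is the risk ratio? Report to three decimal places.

1.156

Cells: a = 129, b = 243, c = 30, d = 70.
Risk in exposed = 129/372 = 0.34677; risk in unexposed = 30/100 = 0.30000.
RR = 0.34677 / 0.30000 = 1.15591
The risk among the exposed is 1.16 times that among the unexposed.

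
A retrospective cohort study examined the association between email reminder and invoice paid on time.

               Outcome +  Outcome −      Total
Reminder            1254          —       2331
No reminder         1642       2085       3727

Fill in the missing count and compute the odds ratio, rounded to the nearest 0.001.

1.478

The missing cell is in the exposed row: 2331 − 1254 = 1077.
So a = 1254, b = 1077, c = 1642, d = 2085.
OR = (a·d)/(b·c) = (1254 × 2085) / (1077 × 1642) = 2614590 / 1768434 = 1.47848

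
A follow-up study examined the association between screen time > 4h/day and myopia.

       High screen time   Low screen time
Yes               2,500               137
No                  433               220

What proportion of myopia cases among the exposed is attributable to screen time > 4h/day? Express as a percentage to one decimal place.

55.0

Reading the table with exposure as columns: a = 2500 (High screen time, case), b = 433 (High screen time, non-case), c = 137 (Low screen time, case), d = 220.
Risk in exposed = 2500/2933 = 0.85237; risk in unexposed = 137/357 = 0.38375.
RR = 0.85237/0.38375 = 2.22114
AR% = (RR − 1)/RR × 100 = (2.22114 − 1)/2.22114 × 100 = 54.9780%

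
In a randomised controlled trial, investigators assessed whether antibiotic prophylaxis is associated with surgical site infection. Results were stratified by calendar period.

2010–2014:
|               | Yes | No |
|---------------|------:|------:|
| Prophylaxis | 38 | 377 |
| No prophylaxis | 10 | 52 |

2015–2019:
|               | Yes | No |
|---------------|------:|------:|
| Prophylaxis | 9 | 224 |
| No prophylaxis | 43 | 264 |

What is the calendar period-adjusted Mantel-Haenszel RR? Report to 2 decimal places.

0.37

RR_MH = Σ(aᵢ·n₀ᵢ/nᵢ) / Σ(cᵢ·n₁ᵢ/nᵢ), with n₁ᵢ = aᵢ+bᵢ (exposed), n₀ᵢ = cᵢ+dᵢ (unexposed), nᵢ = n₁ᵢ+n₀ᵢ.
Stratum 1 (2010–2014): n₁ = 415, n₀ = 62, n = 477; a·n₀/n = 38·62/477 = 4.9392; c·n₁/n = 10·415/477 = 8.7002
Stratum 2 (2015–2019): n₁ = 233, n₀ = 307, n = 540; a·n₀/n = 9·307/540 = 5.1167; c·n₁/n = 43·233/540 = 18.5537
RR_MH = (4.9392 + 5.1167) / (8.7002 + 18.5537) = 10.0559 / 27.2539 = 0.36897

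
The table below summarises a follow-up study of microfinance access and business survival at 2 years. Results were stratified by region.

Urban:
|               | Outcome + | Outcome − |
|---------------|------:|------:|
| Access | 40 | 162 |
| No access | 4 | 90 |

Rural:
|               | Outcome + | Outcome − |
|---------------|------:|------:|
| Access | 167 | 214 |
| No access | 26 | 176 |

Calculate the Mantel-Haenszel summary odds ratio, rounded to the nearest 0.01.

OR_MH = Σ(aᵢdᵢ/nᵢ) / Σ(bᵢcᵢ/nᵢ), where nᵢ is the stratum total.
Stratum 1 (Urban): n = 296; a·d/n = 40·90/296 = 12.1622; b·c/n = 162·4/296 = 2.1892
Stratum 2 (Rural): n = 583; a·d/n = 167·176/583 = 50.4151; b·c/n = 214·26/583 = 9.5437
OR_MH = (12.1622 + 50.4151) / (2.1892 + 9.5437) = 62.5773 / 11.7329 = 5.33347

5.33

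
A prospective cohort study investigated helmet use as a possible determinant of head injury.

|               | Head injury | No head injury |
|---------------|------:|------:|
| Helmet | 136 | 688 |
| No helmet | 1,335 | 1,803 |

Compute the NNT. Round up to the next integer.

Risk in treated group = 136/824 = 0.16505; risk in control = 1335/3138 = 0.42543.
Absolute risk reduction = 0.42543 − 0.16505 = 0.26038
NNT = 1 / ARR = 1 / 0.26038 = 3.841 → round up → 4

4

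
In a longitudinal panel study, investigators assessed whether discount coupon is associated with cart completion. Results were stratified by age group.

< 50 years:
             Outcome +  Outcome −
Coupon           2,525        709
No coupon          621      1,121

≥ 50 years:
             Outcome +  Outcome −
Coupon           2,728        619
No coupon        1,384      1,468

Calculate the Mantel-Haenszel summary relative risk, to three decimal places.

1.859

RR_MH = Σ(aᵢ·n₀ᵢ/nᵢ) / Σ(cᵢ·n₁ᵢ/nᵢ), with n₁ᵢ = aᵢ+bᵢ (exposed), n₀ᵢ = cᵢ+dᵢ (unexposed), nᵢ = n₁ᵢ+n₀ᵢ.
Stratum 1 (< 50 years): n₁ = 3234, n₀ = 1742, n = 4976; a·n₀/n = 2525·1742/4976 = 883.9530; c·n₁/n = 621·3234/4976 = 403.6001
Stratum 2 (≥ 50 years): n₁ = 3347, n₀ = 2852, n = 6199; a·n₀/n = 2728·2852/6199 = 1255.0824; c·n₁/n = 1384·3347/6199 = 747.2573
RR_MH = (883.9530 + 1255.0824) / (403.6001 + 747.2573) = 2139.0354 / 1150.8574 = 1.85865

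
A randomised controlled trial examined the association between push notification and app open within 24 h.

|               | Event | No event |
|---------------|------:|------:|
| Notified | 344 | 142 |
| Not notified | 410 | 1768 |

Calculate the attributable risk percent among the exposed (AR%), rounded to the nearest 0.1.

73.4

Cells: a = 344, b = 142, c = 410, d = 1768.
Risk in exposed = 344/486 = 0.70782; risk in unexposed = 410/2178 = 0.18825.
RR = 0.70782/0.18825 = 3.76007
AR% = (RR − 1)/RR × 100 = (3.76007 − 1)/3.76007 × 100 = 73.4048%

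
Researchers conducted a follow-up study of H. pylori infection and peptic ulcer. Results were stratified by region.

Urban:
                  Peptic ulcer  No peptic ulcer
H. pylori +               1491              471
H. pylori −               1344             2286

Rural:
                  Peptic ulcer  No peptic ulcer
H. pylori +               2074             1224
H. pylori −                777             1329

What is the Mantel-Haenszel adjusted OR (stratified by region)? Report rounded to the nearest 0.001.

3.871

OR_MH = Σ(aᵢdᵢ/nᵢ) / Σ(bᵢcᵢ/nᵢ), where nᵢ is the stratum total.
Stratum 1 (Urban): n = 5592; a·d/n = 1491·2286/5592 = 609.5182; b·c/n = 471·1344/5592 = 113.2017
Stratum 2 (Rural): n = 5404; a·d/n = 2074·1329/5404 = 510.0566; b·c/n = 1224·777/5404 = 175.9896
OR_MH = (609.5182 + 510.0566) / (113.2017 + 175.9896) = 1119.5749 / 289.1914 = 3.87140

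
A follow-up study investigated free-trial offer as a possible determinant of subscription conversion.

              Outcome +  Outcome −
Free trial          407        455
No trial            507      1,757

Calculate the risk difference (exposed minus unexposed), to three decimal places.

Cells: a = 407, b = 455, c = 507, d = 1757.
Risk in exposed = 407/862 = 0.472158; risk in unexposed = 507/2264 = 0.223940.
Risk difference = 0.472158 − 0.223940 = 0.248218

0.248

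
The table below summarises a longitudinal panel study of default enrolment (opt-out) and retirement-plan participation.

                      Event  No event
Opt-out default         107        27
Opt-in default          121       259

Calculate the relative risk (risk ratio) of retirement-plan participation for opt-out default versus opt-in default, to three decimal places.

2.508

Cells: a = 107, b = 27, c = 121, d = 259.
Risk in exposed = 107/134 = 0.79851; risk in unexposed = 121/380 = 0.31842.
RR = 0.79851 / 0.31842 = 2.50771
The risk among the exposed is 2.51 times that among the unexposed.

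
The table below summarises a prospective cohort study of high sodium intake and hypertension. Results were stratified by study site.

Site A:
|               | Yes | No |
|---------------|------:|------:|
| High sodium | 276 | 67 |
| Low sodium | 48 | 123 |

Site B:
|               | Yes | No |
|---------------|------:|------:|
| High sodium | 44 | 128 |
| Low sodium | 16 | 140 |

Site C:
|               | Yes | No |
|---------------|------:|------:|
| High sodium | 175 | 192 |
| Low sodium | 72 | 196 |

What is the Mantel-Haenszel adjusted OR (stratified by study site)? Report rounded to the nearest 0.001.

OR_MH = Σ(aᵢdᵢ/nᵢ) / Σ(bᵢcᵢ/nᵢ), where nᵢ is the stratum total.
Stratum 1 (Site A): n = 514; a·d/n = 276·123/514 = 66.0467; b·c/n = 67·48/514 = 6.2568
Stratum 2 (Site B): n = 328; a·d/n = 44·140/328 = 18.7805; b·c/n = 128·16/328 = 6.2439
Stratum 3 (Site C): n = 635; a·d/n = 175·196/635 = 54.0157; b·c/n = 192·72/635 = 21.7701
OR_MH = (66.0467 + 18.7805 + 54.0157) / (6.2568 + 6.2439 + 21.7701) = 138.8429 / 34.2708 = 4.05135

4.051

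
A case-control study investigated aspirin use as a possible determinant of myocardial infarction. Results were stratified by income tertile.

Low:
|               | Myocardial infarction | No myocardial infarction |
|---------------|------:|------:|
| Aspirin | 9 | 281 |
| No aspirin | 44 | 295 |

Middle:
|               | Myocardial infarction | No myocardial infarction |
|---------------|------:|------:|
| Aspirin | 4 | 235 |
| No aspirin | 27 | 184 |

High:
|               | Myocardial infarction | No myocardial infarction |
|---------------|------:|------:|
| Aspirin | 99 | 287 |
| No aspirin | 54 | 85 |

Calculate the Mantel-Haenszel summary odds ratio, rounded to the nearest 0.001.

OR_MH = Σ(aᵢdᵢ/nᵢ) / Σ(bᵢcᵢ/nᵢ), where nᵢ is the stratum total.
Stratum 1 (Low): n = 629; a·d/n = 9·295/629 = 4.2210; b·c/n = 281·44/629 = 19.6566
Stratum 2 (Middle): n = 450; a·d/n = 4·184/450 = 1.6356; b·c/n = 235·27/450 = 14.1000
Stratum 3 (High): n = 525; a·d/n = 99·85/525 = 16.0286; b·c/n = 287·54/525 = 29.5200
OR_MH = (4.2210 + 1.6356 + 16.0286) / (19.6566 + 14.1000 + 29.5200) = 21.8851 / 63.2766 = 0.34586

0.346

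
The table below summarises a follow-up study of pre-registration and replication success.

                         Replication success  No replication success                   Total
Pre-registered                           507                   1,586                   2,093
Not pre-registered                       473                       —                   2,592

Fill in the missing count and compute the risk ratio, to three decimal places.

1.327

The missing cell is in the unexposed row: 2592 − 473 = 2119.
So a = 507, b = 1586, c = 473, d = 2119.
RR = [a/(a+b)] / [c/(c+d)] = (507/2093) / (473/2592) = 0.24224/0.18248 = 1.32743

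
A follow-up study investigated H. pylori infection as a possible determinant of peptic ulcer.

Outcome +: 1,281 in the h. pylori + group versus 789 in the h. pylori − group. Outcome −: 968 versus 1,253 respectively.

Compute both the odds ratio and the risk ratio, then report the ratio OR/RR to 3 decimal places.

1.426

From the description: a = 1281, b = 968, c = 789, d = 1253.
OR = (1281·1253)/(968·789) = 1605093/763752 = 2.10159
Risk in exposed = 1281/2249 = 0.56959; risk in unexposed = 789/2042 = 0.38639; RR = 1.47414
OR/RR = 2.10159 / 1.47414 = 1.42564
The outcome is not rare, so the OR lies further from 1 than the RR.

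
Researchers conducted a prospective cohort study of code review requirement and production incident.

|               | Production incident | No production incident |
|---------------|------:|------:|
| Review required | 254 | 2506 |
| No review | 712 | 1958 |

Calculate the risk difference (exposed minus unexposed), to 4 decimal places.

Cells: a = 254, b = 2506, c = 712, d = 1958.
Risk in exposed = 254/2760 = 0.092029; risk in unexposed = 712/2670 = 0.266667.
Risk difference = 0.092029 − 0.266667 = -0.174638

-0.1746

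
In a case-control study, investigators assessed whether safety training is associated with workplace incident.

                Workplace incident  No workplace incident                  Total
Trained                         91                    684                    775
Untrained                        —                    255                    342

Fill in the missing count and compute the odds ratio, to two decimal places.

The missing cell is in the unexposed row: 342 − 255 = 87.
So a = 91, b = 684, c = 87, d = 255.
OR = (a·d)/(b·c) = (91 × 255) / (684 × 87) = 23205 / 59508 = 0.38995

0.39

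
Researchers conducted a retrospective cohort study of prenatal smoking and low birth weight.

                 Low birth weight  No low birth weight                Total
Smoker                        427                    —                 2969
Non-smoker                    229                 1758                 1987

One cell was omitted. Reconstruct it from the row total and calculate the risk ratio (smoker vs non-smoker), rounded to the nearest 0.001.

The missing cell is in the exposed row: 2969 − 427 = 2542.
So a = 427, b = 2542, c = 229, d = 1758.
RR = [a/(a+b)] / [c/(c+d)] = (427/2969) / (229/1987) = 0.14382/0.11525 = 1.24790

1.248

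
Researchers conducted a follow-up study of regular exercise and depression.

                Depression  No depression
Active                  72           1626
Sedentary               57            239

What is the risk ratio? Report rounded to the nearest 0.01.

0.22

Cells: a = 72, b = 1626, c = 57, d = 239.
Risk in exposed = 72/1698 = 0.04240; risk in unexposed = 57/296 = 0.19257.
RR = 0.04240 / 0.19257 = 0.22020
The risk is 78% lower among the exposed than among the unexposed.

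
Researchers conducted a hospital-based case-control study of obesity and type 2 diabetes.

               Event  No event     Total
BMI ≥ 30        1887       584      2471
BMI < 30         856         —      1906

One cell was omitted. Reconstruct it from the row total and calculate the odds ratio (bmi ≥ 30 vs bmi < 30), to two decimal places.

The missing cell is in the unexposed row: 1906 − 856 = 1050.
So a = 1887, b = 584, c = 856, d = 1050.
OR = (a·d)/(b·c) = (1887 × 1050) / (584 × 856) = 1981350 / 499904 = 3.96346

3.96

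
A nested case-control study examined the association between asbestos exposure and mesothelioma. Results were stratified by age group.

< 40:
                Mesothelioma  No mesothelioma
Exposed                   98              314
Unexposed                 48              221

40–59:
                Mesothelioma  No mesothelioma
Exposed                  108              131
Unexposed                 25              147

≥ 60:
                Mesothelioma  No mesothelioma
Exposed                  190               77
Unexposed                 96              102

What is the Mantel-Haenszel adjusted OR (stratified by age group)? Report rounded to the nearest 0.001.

2.437

OR_MH = Σ(aᵢdᵢ/nᵢ) / Σ(bᵢcᵢ/nᵢ), where nᵢ is the stratum total.
Stratum 1 (< 40): n = 681; a·d/n = 98·221/681 = 31.8032; b·c/n = 314·48/681 = 22.1322
Stratum 2 (40–59): n = 411; a·d/n = 108·147/411 = 38.6277; b·c/n = 131·25/411 = 7.9684
Stratum 3 (≥ 60): n = 465; a·d/n = 190·102/465 = 41.6774; b·c/n = 77·96/465 = 15.8968
OR_MH = (31.8032 + 38.6277 + 41.6774) / (22.1322 + 7.9684 + 15.8968) = 112.1084 / 45.9973 = 2.43728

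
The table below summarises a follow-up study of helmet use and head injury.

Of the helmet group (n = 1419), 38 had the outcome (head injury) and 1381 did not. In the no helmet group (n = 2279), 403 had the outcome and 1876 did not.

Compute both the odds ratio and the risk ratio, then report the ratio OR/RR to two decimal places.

From the description: a = 38, b = 1381, c = 403, d = 1876.
OR = (38·1876)/(1381·403) = 71288/556543 = 0.12809
Risk in exposed = 38/1419 = 0.02678; risk in unexposed = 403/2279 = 0.17683; RR = 0.15144
OR/RR = 0.12809 / 0.15144 = 0.84582
The outcome is not rare, so the OR lies further from 1 than the RR.

0.85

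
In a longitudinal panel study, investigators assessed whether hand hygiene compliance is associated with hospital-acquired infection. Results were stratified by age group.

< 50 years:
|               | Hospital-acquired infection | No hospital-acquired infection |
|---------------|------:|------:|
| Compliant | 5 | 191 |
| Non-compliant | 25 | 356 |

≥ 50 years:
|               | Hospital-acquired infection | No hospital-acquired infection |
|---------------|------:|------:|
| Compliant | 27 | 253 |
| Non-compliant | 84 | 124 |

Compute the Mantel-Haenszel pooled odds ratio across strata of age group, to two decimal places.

0.19

OR_MH = Σ(aᵢdᵢ/nᵢ) / Σ(bᵢcᵢ/nᵢ), where nᵢ is the stratum total.
Stratum 1 (< 50 years): n = 577; a·d/n = 5·356/577 = 3.0849; b·c/n = 191·25/577 = 8.2756
Stratum 2 (≥ 50 years): n = 488; a·d/n = 27·124/488 = 6.8607; b·c/n = 253·84/488 = 43.5492
OR_MH = (3.0849 + 6.8607) / (8.2756 + 43.5492) = 9.9456 / 51.8247 = 0.19191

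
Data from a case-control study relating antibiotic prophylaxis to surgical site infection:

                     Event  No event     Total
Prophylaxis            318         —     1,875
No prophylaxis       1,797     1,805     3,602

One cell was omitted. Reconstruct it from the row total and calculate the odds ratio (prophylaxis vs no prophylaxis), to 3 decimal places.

0.205

The missing cell is in the exposed row: 1875 − 318 = 1557.
So a = 318, b = 1557, c = 1797, d = 1805.
OR = (a·d)/(b·c) = (318 × 1805) / (1557 × 1797) = 573990 / 2797929 = 0.20515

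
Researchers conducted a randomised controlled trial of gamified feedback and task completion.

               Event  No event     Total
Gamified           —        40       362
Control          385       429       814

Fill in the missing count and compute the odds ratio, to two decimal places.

The missing cell is in the exposed row: 362 − 40 = 322.
So a = 322, b = 40, c = 385, d = 429.
OR = (a·d)/(b·c) = (322 × 429) / (40 × 385) = 138138 / 15400 = 8.97000

8.97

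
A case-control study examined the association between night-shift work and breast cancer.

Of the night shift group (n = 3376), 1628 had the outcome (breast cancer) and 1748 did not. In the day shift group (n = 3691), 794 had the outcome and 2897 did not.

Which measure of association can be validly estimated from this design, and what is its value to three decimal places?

3.398

From the description: a = 1628, b = 1748, c = 794, d = 2897.
This is a case-control study: participants were sampled on outcome status, so risks in the source population cannot be estimated directly — relative risk is not valid here. The odds ratio is the appropriate measure.
OR = (a·d)/(b·c) = (1628 × 2897) / (1748 × 794) = 4716316 / 1387912 = 3.39814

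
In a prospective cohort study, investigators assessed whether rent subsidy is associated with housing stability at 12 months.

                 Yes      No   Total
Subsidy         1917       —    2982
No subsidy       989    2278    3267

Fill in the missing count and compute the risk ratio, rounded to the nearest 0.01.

2.12

The missing cell is in the exposed row: 2982 − 1917 = 1065.
So a = 1917, b = 1065, c = 989, d = 2278.
RR = [a/(a+b)] / [c/(c+d)] = (1917/2982) / (989/3267) = 0.64286/0.30272 = 2.12357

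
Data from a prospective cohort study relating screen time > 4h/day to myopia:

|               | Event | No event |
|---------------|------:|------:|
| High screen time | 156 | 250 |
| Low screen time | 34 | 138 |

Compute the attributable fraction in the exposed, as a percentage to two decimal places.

Cells: a = 156, b = 250, c = 34, d = 138.
Risk in exposed = 156/406 = 0.38424; risk in unexposed = 34/172 = 0.19767.
RR = 0.38424/0.19767 = 1.94378
AR% = (RR − 1)/RR × 100 = (1.94378 − 1)/1.94378 × 100 = 48.5540%

48.55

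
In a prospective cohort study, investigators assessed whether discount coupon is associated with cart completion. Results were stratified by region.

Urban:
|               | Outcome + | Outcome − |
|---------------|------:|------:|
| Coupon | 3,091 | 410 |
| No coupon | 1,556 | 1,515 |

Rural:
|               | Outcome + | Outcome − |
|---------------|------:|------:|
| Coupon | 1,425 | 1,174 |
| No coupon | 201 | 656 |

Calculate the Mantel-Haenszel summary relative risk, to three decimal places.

RR_MH = Σ(aᵢ·n₀ᵢ/nᵢ) / Σ(cᵢ·n₁ᵢ/nᵢ), with n₁ᵢ = aᵢ+bᵢ (exposed), n₀ᵢ = cᵢ+dᵢ (unexposed), nᵢ = n₁ᵢ+n₀ᵢ.
Stratum 1 (Urban): n₁ = 3501, n₀ = 3071, n = 6572; a·n₀/n = 3091·3071/6572 = 1444.3793; c·n₁/n = 1556·3501/6572 = 828.9038
Stratum 2 (Rural): n₁ = 2599, n₀ = 857, n = 3456; a·n₀/n = 1425·857/3456 = 353.3637; c·n₁/n = 201·2599/3456 = 151.1571
RR_MH = (1444.3793 + 353.3637) / (828.9038 + 151.1571) = 1797.7431 / 980.0610 = 1.83432

1.834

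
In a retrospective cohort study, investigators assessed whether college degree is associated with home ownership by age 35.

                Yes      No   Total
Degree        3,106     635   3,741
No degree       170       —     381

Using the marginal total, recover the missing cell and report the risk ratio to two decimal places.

The missing cell is in the unexposed row: 381 − 170 = 211.
So a = 3106, b = 635, c = 170, d = 211.
RR = [a/(a+b)] / [c/(c+d)] = (3106/3741) / (170/381) = 0.83026/0.44619 = 1.86076

1.86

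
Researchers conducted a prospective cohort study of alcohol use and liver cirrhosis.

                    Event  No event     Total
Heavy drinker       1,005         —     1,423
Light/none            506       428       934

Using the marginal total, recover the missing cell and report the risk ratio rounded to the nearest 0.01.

The missing cell is in the exposed row: 1423 − 1005 = 418.
So a = 1005, b = 418, c = 506, d = 428.
RR = [a/(a+b)] / [c/(c+d)] = (1005/1423) / (506/934) = 0.70625/0.54176 = 1.30364

1.30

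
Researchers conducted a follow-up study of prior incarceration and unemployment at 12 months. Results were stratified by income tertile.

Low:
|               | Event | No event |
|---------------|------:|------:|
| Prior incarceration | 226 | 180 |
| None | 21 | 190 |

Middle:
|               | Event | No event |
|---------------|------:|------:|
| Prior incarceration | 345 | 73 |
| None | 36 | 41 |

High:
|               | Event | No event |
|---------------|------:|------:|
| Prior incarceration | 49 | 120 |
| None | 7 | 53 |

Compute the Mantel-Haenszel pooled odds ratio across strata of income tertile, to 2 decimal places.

7.25

OR_MH = Σ(aᵢdᵢ/nᵢ) / Σ(bᵢcᵢ/nᵢ), where nᵢ is the stratum total.
Stratum 1 (Low): n = 617; a·d/n = 226·190/617 = 69.5948; b·c/n = 180·21/617 = 6.1264
Stratum 2 (Middle): n = 495; a·d/n = 345·41/495 = 28.5758; b·c/n = 73·36/495 = 5.3091
Stratum 3 (High): n = 229; a·d/n = 49·53/229 = 11.3406; b·c/n = 120·7/229 = 3.6681
OR_MH = (69.5948 + 28.5758 + 11.3406) / (6.1264 + 5.3091 + 3.6681) = 109.5112 / 15.1036 = 7.25065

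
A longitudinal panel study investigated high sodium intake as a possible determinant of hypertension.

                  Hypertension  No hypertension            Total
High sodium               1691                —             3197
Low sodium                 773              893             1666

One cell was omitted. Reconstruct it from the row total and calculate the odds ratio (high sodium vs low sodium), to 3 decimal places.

The missing cell is in the exposed row: 3197 − 1691 = 1506.
So a = 1691, b = 1506, c = 773, d = 893.
OR = (a·d)/(b·c) = (1691 × 893) / (1506 × 773) = 1510063 / 1164138 = 1.29715

1.297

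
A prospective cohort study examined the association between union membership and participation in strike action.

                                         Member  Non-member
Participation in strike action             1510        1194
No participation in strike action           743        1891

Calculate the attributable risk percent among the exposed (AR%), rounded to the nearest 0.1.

Reading the table with exposure as columns: a = 1510 (Member, case), b = 743 (Member, non-case), c = 1194 (Non-member, case), d = 1891.
Risk in exposed = 1510/2253 = 0.67022; risk in unexposed = 1194/3085 = 0.38703.
RR = 0.67022/0.38703 = 1.73168
AR% = (RR − 1)/RR × 100 = (1.73168 − 1)/1.73168 × 100 = 42.2525%

42.3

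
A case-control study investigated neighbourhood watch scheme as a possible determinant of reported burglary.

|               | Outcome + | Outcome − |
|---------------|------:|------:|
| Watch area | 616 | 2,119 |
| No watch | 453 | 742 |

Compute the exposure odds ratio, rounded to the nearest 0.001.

Cells: a = 616, b = 2119, c = 453, d = 742.
OR = (a·d)/(b·c) = (616 × 742) / (2119 × 453) = 457072 / 959907 = 0.47616
Exposure is associated with lower odds of reported burglary (OR = 0.48 < 1).

0.476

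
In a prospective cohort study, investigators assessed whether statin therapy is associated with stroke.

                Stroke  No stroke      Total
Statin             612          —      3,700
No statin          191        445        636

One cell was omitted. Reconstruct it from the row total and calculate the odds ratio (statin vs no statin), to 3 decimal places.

0.462

The missing cell is in the exposed row: 3700 − 612 = 3088.
So a = 612, b = 3088, c = 191, d = 445.
OR = (a·d)/(b·c) = (612 × 445) / (3088 × 191) = 272340 / 589808 = 0.46174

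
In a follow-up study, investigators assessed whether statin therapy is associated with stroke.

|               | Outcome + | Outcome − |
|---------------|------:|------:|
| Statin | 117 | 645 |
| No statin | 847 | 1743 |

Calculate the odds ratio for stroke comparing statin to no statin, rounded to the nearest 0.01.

0.37

Cells: a = 117, b = 645, c = 847, d = 1743.
OR = (a·d)/(b·c) = (117 × 1743) / (645 × 847) = 203931 / 546315 = 0.37328
Exposure is associated with lower odds of stroke (OR = 0.37 < 1).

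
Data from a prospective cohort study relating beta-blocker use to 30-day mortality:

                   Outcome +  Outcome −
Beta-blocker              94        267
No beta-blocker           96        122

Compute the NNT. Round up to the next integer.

6

Risk in treated group = 94/361 = 0.26039; risk in control = 96/218 = 0.44037.
Absolute risk reduction = 0.44037 − 0.26039 = 0.17998
NNT = 1 / ARR = 1 / 0.17998 = 5.556 → round up → 6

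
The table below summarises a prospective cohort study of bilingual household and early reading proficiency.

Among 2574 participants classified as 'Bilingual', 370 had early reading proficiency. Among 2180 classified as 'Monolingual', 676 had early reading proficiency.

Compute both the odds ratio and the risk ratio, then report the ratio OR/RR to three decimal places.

0.806

From the description: a = 370, b = 2204, c = 676, d = 1504.
OR = (370·1504)/(2204·676) = 556480/1489904 = 0.37350
Risk in exposed = 370/2574 = 0.14375; risk in unexposed = 676/2180 = 0.31009; RR = 0.46356
OR/RR = 0.37350 / 0.46356 = 0.80573
The outcome is not rare, so the OR lies further from 1 than the RR.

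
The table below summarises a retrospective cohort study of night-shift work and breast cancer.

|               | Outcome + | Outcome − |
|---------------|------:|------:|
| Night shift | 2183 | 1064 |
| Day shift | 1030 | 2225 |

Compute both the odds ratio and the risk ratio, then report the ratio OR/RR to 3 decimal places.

2.086

Cells: a = 2183, b = 1064, c = 1030, d = 2225.
OR = (2183·2225)/(1064·1030) = 4857175/1095920 = 4.43205
Risk in exposed = 2183/3247 = 0.67231; risk in unexposed = 1030/3255 = 0.31644; RR = 2.12464
OR/RR = 4.43205 / 2.12464 = 2.08603
The outcome is not rare, so the OR lies further from 1 than the RR.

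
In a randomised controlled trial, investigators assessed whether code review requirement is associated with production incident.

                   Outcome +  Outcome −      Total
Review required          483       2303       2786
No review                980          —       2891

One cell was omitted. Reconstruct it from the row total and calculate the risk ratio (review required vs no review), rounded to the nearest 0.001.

0.511

The missing cell is in the unexposed row: 2891 − 980 = 1911.
So a = 483, b = 2303, c = 980, d = 1911.
RR = [a/(a+b)] / [c/(c+d)] = (483/2786) / (980/2891) = 0.17337/0.33898 = 0.51143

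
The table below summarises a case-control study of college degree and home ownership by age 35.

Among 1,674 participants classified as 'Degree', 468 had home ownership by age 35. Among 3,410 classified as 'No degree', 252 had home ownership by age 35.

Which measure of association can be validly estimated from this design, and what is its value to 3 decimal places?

4.863

From the description: a = 468, b = 1206, c = 252, d = 3158.
This is a case-control study: participants were sampled on outcome status, so risks in the source population cannot be estimated directly — relative risk is not valid here. The odds ratio is the appropriate measure.
OR = (a·d)/(b·c) = (468 × 3158) / (1206 × 252) = 1477944 / 303912 = 4.86307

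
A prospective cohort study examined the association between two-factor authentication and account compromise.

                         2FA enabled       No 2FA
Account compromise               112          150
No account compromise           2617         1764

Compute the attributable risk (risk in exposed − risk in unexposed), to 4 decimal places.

-0.0373

Reading the table with exposure as columns: a = 112 (2FA enabled, case), b = 2617 (2FA enabled, non-case), c = 150 (No 2FA, case), d = 1764.
Risk in exposed = 112/2729 = 0.041041; risk in unexposed = 150/1914 = 0.078370.
Risk difference = 0.041041 − 0.078370 = -0.037329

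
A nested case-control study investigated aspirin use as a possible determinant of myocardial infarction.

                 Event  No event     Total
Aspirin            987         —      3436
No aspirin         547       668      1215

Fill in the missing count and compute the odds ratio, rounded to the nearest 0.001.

0.492

The missing cell is in the exposed row: 3436 − 987 = 2449.
So a = 987, b = 2449, c = 547, d = 668.
OR = (a·d)/(b·c) = (987 × 668) / (2449 × 547) = 659316 / 1339603 = 0.49217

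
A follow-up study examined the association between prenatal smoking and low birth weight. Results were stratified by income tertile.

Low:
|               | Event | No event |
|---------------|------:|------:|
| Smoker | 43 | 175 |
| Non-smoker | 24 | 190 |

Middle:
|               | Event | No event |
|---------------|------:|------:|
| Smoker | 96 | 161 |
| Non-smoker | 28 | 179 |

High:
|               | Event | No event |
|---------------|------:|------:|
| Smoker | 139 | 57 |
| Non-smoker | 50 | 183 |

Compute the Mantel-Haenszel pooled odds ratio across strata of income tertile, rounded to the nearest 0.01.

OR_MH = Σ(aᵢdᵢ/nᵢ) / Σ(bᵢcᵢ/nᵢ), where nᵢ is the stratum total.
Stratum 1 (Low): n = 432; a·d/n = 43·190/432 = 18.9120; b·c/n = 175·24/432 = 9.7222
Stratum 2 (Middle): n = 464; a·d/n = 96·179/464 = 37.0345; b·c/n = 161·28/464 = 9.7155
Stratum 3 (High): n = 429; a·d/n = 139·183/429 = 59.2937; b·c/n = 57·50/429 = 6.6434
OR_MH = (18.9120 + 37.0345 + 59.2937) / (9.7222 + 9.7155 + 6.6434) = 115.2402 / 26.0811 = 4.41853

4.42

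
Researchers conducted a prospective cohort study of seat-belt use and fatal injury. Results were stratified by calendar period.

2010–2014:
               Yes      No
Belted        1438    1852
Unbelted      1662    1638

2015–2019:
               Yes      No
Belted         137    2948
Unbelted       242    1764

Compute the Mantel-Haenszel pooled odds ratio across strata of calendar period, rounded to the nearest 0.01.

0.67

OR_MH = Σ(aᵢdᵢ/nᵢ) / Σ(bᵢcᵢ/nᵢ), where nᵢ is the stratum total.
Stratum 1 (2010–2014): n = 6590; a·d/n = 1438·1638/6590 = 357.4270; b·c/n = 1852·1662/6590 = 467.0750
Stratum 2 (2015–2019): n = 5091; a·d/n = 137·1764/5091 = 47.4697; b·c/n = 2948·242/5091 = 140.1328
OR_MH = (357.4270 + 47.4697) / (467.0750 + 140.1328) = 404.8967 / 607.2077 = 0.66682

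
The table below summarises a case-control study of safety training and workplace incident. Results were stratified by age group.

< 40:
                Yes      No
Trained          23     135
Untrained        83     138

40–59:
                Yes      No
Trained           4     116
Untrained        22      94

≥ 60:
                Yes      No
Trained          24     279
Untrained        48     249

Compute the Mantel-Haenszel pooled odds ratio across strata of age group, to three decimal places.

0.318

OR_MH = Σ(aᵢdᵢ/nᵢ) / Σ(bᵢcᵢ/nᵢ), where nᵢ is the stratum total.
Stratum 1 (< 40): n = 379; a·d/n = 23·138/379 = 8.3747; b·c/n = 135·83/379 = 29.5646
Stratum 2 (40–59): n = 236; a·d/n = 4·94/236 = 1.5932; b·c/n = 116·22/236 = 10.8136
Stratum 3 (≥ 60): n = 600; a·d/n = 24·249/600 = 9.9600; b·c/n = 279·48/600 = 22.3200
OR_MH = (8.3747 + 1.5932 + 9.9600) / (29.5646 + 10.8136 + 22.3200) = 19.9279 / 62.6982 = 0.31784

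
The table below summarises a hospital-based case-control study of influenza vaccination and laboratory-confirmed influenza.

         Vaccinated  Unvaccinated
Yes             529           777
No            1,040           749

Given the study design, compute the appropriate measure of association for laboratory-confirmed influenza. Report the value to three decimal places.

0.490

Reading the table with exposure as columns: a = 529 (Vaccinated, case), b = 1040 (Vaccinated, non-case), c = 777 (Unvaccinated, case), d = 749.
This is a hospital-based case-control study: participants were sampled on outcome status, so risks in the source population cannot be estimated directly — relative risk is not valid here. The odds ratio is the appropriate measure.
OR = (a·d)/(b·c) = (529 × 749) / (1040 × 777) = 396221 / 808080 = 0.49032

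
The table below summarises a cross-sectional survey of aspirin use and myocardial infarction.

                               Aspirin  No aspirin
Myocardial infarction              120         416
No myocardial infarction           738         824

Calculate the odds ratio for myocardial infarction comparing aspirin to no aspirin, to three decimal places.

Reading the table with exposure as columns: a = 120 (Aspirin, case), b = 738 (Aspirin, non-case), c = 416 (No aspirin, case), d = 824.
OR = (a·d)/(b·c) = (120 × 824) / (738 × 416) = 98880 / 307008 = 0.32208
Exposure is associated with lower odds of myocardial infarction (OR = 0.32 < 1).

0.322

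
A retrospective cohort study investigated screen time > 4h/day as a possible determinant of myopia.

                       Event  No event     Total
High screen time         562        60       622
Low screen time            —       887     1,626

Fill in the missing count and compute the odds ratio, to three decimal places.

11.243

The missing cell is in the unexposed row: 1626 − 887 = 739.
So a = 562, b = 60, c = 739, d = 887.
OR = (a·d)/(b·c) = (562 × 887) / (60 × 739) = 498494 / 44340 = 11.24253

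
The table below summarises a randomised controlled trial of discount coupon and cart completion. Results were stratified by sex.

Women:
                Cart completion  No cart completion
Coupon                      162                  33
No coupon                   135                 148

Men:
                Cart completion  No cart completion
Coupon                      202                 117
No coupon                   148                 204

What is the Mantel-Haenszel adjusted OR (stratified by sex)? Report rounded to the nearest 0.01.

OR_MH = Σ(aᵢdᵢ/nᵢ) / Σ(bᵢcᵢ/nᵢ), where nᵢ is the stratum total.
Stratum 1 (Women): n = 478; a·d/n = 162·148/478 = 50.1590; b·c/n = 33·135/478 = 9.3201
Stratum 2 (Men): n = 671; a·d/n = 202·204/671 = 61.4128; b·c/n = 117·148/671 = 25.8063
OR_MH = (50.1590 + 61.4128) / (9.3201 + 25.8063) = 111.5718 / 35.1263 = 3.17630

3.18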